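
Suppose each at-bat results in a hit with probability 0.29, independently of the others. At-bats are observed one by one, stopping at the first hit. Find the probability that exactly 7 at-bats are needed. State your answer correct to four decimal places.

0.0371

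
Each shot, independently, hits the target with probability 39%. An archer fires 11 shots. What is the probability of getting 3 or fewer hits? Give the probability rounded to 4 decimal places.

X ~ Binomial(11, 0.39); P(X ≤ 3) = Σ C(11,k) p^k (1−p)^(11−k) over k:
  k=0: C(11,0)·0.39^0·0.61^11 = 0.004351
  k=1: C(11,1)·0.39^1·0.61^10 = 0.030602
  k=2: C(11,2)·0.39^2·0.61^9 = 0.097827
  k=3: C(11,3)·0.39^3·0.61^8 = 0.187636
Total = 0.320417

0.3204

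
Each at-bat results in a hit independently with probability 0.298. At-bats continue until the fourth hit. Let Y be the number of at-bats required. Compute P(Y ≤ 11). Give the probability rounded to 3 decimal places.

0.425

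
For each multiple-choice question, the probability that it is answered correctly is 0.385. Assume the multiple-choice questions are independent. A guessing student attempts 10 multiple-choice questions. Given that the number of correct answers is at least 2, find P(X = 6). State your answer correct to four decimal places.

0.1037

X ~ Binomial(10, 0.385). Want P(X=6 | X≥2) = P(X=6) / P(X≥2).
P(X=6) = C(10,6)·0.385^6·0.615^4 = 0.097833
P(X≥2) = 1 − 0.007740 − 0.048455 = 0.943805
Ratio = 0.097833 / 0.943805 = 0.103658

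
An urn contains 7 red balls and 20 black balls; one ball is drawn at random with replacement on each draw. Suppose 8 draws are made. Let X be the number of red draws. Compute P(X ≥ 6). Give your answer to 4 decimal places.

0.0052

X ~ Binomial(8, 0.259259); P(X ≥ 6) = Σ C(8,k) p^k (1−p)^(8−k) over k:
  k=6: C(8,6)·0.259259^6·0.740741^2 = 0.004665
  k=7: C(8,7)·0.259259^7·0.740741^1 = 0.000467
  k=8: C(8,8)·0.259259^8·0.740741^0 = 0.000020
Total = 0.005152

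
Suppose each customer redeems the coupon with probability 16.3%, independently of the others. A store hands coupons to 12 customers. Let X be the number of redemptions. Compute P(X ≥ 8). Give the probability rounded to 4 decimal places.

0.0001

X ~ Binomial(12, 0.163); P(X ≥ 8) = Σ C(12,k) p^k (1−p)^(12−k) over k:
  k=8: C(12,8)·0.163^8·0.837^4 = 0.000121
  k=9: C(12,9)·0.163^9·0.837^3 = 0.000010
  k=10: C(12,10)·0.163^10·0.837^2 = 0.000001
  k=11: C(12,11)·0.163^11·0.837^1 = 0.000000
  k=12: C(12,12)·0.163^12·0.837^0 = 0.000000
Total = 0.000132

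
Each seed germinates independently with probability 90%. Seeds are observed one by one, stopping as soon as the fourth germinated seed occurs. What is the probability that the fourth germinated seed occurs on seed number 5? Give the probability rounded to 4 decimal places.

Y = trial on which the fourth success occurs; negative binomial, r=4, p=0.90.
P(Y=5) = C(4,3) · p^4 · (1−p)^1
= 4 · 0.6561 · 0.1 = 0.262440

0.2624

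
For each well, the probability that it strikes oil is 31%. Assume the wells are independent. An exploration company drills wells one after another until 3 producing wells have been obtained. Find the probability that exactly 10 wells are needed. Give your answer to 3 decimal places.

0.080

Y = trial on which the third success occurs; negative binomial, r=3, p=0.31.
P(Y=10) = C(9,2) · p^3 · (1−p)^7
= 36 · 0.029791 · 0.074464 = 0.07986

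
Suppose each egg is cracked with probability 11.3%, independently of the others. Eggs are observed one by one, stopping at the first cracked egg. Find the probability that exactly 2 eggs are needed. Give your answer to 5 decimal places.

Geometric (trials to first success), p = 0.113.
P(Y = 2) = (1−p)^1 · p = 0.887 · 0.113 = 0.1002310

0.10023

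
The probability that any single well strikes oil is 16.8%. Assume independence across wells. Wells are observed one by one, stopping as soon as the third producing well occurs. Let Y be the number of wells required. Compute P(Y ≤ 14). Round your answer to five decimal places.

0.42596

Finishing within 14 wells ⇔ at least 3 successes in the first 14. With X ~ Binomial(14, 0.168), P(Y ≤ 14) = 1 − P(X ≤ 2).
  k=0: C(14,0)·0.168^0·0.832^14 = 0.0761599
  k=1: C(14,1)·0.168^1·0.832^13 = 0.2152983
  k=2: C(14,2)·0.168^2·0.832^12 = 0.2825790
1 − 0.5740372 = 0.4259628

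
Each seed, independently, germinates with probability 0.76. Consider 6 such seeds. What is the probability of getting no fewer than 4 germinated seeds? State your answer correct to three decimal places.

0.846

X ~ Binomial(6, 0.76); P(X ≥ 4) = Σ C(6,k) p^k (1−p)^(6−k) over k:
  k=4: C(6,4)·0.76^4·0.24^2 = 0.28825
  k=5: C(6,5)·0.76^5·0.24^1 = 0.36512
  k=6: C(6,6)·0.76^6·0.24^0 = 0.19270
Total = 0.84606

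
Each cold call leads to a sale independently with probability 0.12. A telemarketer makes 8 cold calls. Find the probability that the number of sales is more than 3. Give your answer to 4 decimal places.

0.0097

X ~ Binomial(8, 0.12); P(X ≥ 4) = Σ C(8,k) p^k (1−p)^(8−k) over k:
  k=4: C(8,4)·0.12^4·0.88^4 = 0.008705
  k=5: C(8,5)·0.12^5·0.88^3 = 0.000950
  k=6: C(8,6)·0.12^6·0.88^2 = 0.000065
  k=7: C(8,7)·0.12^7·0.88^1 = 0.000003
  k=8: C(8,8)·0.12^8·0.88^0 = 0.000000
Total = 0.009722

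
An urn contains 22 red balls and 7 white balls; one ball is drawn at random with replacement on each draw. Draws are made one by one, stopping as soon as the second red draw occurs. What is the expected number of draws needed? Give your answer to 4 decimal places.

2.6364

Y = total draws until the second success; negative binomial with r=2, p=0.758621.
E[Y] = r / p = 2 / 0.758621 = 2.636364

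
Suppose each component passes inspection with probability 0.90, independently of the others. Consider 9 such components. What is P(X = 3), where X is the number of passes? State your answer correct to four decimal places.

0.0001

X ~ Binomial(n=9, p=0.90).
P(X=3) = C(9,3) · p^3 · (1−p)^6
= 84 · 0.729 · 1e-06 = 0.000061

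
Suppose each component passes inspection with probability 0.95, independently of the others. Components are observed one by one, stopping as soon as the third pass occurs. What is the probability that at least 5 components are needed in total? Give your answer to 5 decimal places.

0.01402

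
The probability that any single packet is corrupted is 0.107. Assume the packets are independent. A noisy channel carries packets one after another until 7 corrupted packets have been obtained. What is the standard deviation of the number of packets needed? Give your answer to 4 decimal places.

Y = total packets until the seventh success; negative binomial with r=7, p=0.107.
SD(Y) = √[r(1−p)/p²] = √(545.986549) = 23.366355

23.3664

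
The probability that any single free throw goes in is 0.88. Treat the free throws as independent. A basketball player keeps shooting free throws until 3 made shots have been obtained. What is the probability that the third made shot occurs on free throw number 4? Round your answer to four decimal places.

0.2453

Y = trial on which the third success occurs; negative binomial, r=3, p=0.88.
P(Y=4) = C(3,2) · p^3 · (1−p)^1
= 3 · 0.68147 · 0.12 = 0.245330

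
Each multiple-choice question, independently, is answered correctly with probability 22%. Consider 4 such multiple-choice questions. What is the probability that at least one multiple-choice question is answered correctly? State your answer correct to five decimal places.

0.62985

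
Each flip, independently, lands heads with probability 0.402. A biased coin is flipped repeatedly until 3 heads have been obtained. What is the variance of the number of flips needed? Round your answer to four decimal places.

Y = total flips until the third success; negative binomial with r=3, p=0.402.
Var(Y) = r(1−p)/p² = 3·0.598 / 0.402² = 11.101210

11.1012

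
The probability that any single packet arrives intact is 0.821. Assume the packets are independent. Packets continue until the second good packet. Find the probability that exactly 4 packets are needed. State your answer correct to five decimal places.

Y = trial on which the second success occurs; negative binomial, r=2, p=0.821.
P(Y=4) = C(3,1) · p^2 · (1−p)^2
= 3 · 0.67404 · 0.032041 = 0.0647908

0.06479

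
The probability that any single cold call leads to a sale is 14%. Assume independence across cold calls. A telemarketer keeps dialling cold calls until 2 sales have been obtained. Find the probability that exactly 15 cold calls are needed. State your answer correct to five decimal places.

Y = trial on which the second success occurs; negative binomial, r=2, p=0.14.
P(Y=15) = C(14,1) · p^2 · (1−p)^13
= 14 · 0.0196 · 0.14076 = 0.0386246

0.03862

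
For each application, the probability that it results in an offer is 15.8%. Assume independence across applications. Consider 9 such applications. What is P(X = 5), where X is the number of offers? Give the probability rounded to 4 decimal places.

X ~ Binomial(n=9, p=0.158).
P(X=5) = C(9,5) · p^5 · (1−p)^4
= 126 · 9.8466e-05 · 0.50263 = 0.006236

0.0062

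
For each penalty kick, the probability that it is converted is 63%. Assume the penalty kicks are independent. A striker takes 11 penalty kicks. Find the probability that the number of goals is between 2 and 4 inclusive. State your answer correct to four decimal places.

X ~ Binomial(11, 0.63); P(2 ≤ X ≤ 4) = Σ C(11,k) p^k (1−p)^(11−k) over k:
  k=2: C(11,2)·0.63^2·0.37^9 = 0.002837
  k=3: C(11,3)·0.63^3·0.37^8 = 0.014492
  k=4: C(11,4)·0.63^4·0.37^7 = 0.049350
Total = 0.066679

0.0667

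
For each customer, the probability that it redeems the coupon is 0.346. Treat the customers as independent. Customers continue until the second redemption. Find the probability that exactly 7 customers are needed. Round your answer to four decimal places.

0.0859

Y = trial on which the second success occurs; negative binomial, r=2, p=0.346.
P(Y=7) = C(6,1) · p^2 · (1−p)^5
= 6 · 0.11972 · 0.11964 = 0.085939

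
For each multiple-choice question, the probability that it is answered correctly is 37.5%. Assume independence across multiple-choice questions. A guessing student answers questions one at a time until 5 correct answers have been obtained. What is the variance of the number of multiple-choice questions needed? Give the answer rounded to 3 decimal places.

22.222

Y = total multiple-choice questions until the fifth success; negative binomial with r=5, p=0.375.
Var(Y) = r(1−p)/p² = 5·0.625 / 0.375² = 22.22222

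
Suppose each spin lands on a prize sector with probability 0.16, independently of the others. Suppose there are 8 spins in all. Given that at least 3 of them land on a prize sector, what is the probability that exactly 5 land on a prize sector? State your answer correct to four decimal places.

X ~ Binomial(8, 0.16). Want P(X=5 | X≥3) = P(X=5) / P(X≥3).
P(X=5) = C(8,5)·0.16^5·0.84^3 = 0.003480
P(X≥3) = 1 − 0.247876 − 0.377716 − 0.251810 = 0.122598
Ratio = 0.003480 / 0.122598 = 0.028388

0.0284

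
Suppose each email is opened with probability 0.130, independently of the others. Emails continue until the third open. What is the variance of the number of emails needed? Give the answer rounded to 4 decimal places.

154.4379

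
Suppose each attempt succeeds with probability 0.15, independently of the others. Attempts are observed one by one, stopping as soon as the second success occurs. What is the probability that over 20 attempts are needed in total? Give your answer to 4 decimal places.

0.1756

Needing more than 20 attempts ⇔ fewer than 2 successes in the first 20. With X ~ Binomial(20, 0.15), P(Y > 20) = P(X ≤ 1).
  k=0: C(20,0)·0.15^0·0.85^20 = 0.038760
  k=1: C(20,1)·0.15^1·0.85^19 = 0.136798
P(X ≤ 1) = 0.175558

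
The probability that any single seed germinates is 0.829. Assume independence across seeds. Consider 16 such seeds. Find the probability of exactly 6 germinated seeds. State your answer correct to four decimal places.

0.0001

X ~ Binomial(n=16, p=0.829).
P(X=6) = C(16,6) · p^6 · (1−p)^10
= 8008 · 0.32458 · 2.1378e-08 = 0.000056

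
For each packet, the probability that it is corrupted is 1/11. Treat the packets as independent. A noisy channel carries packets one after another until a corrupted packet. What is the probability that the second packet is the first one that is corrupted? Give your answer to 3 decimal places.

Geometric (trials to first success), p = 0.090909.
P(Y = 2) = (1−p)^1 · p = 0.90909 · 0.090909 = 0.08264

0.083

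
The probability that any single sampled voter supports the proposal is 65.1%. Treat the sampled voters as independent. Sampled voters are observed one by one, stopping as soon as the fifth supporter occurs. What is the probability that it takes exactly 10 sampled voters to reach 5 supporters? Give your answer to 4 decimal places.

Y = trial on which the fifth success occurs; negative binomial, r=5, p=0.651.
P(Y=10) = C(9,4) · p^5 · (1−p)^5
= 126 · 0.11692 · 0.0051776 = 0.076279

0.0763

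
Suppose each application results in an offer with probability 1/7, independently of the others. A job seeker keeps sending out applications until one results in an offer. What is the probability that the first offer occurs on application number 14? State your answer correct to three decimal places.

Geometric (trials to first success), p = 0.142857.
P(Y = 14) = (1−p)^13 · p = 0.1348 · 0.142857 = 0.01926

0.019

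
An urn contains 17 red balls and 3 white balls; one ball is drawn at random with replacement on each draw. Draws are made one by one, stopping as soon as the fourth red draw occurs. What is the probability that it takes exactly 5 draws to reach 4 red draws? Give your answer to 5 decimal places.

Y = trial on which the fourth success occurs; negative binomial, r=4, p=0.85.
P(Y=5) = C(4,3) · p^4 · (1−p)^1
= 4 · 0.52201 · 0.15 = 0.3132038

0.31320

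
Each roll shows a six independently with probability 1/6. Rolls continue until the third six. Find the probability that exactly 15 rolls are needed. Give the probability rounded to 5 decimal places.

Y = trial on which the third success occurs; negative binomial, r=3, p=0.166667.
P(Y=15) = C(14,2) · p^3 · (1−p)^12
= 91 · 0.0046296 · 0.11216 = 0.0472512

0.04725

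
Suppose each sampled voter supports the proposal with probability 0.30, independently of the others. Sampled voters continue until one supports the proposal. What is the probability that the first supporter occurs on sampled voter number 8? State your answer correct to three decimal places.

0.025

Geometric (trials to first success), p = 0.30.
P(Y = 8) = (1−p)^7 · p = 0.082354 · 0.30 = 0.02471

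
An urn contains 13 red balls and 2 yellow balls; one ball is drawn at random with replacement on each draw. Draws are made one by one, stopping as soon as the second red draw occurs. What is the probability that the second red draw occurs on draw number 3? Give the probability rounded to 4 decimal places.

Y = trial on which the second success occurs; negative binomial, r=2, p=0.866667.
P(Y=3) = C(2,1) · p^2 · (1−p)^1
= 2 · 0.75111 · 0.13333 = 0.200296

0.2003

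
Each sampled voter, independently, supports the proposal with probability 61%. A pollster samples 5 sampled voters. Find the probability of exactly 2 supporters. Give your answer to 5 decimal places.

0.22073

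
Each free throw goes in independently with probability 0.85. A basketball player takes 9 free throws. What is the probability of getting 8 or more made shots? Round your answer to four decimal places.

X ~ Binomial(9, 0.85); P(X ≥ 8) = Σ C(9,k) p^k (1−p)^(9−k) over k:
  k=8: C(9,8)·0.85^8·0.15^1 = 0.367862
  k=9: C(9,9)·0.85^9·0.15^0 = 0.231617
Total = 0.599479

0.5995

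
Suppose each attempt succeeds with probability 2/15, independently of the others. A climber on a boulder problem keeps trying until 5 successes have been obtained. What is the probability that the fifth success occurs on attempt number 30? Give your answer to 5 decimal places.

0.02797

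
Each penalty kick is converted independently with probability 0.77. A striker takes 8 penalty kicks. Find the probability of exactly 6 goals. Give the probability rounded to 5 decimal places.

X ~ Binomial(n=8, p=0.77).
P(X=6) = C(8,6) · p^6 · (1−p)^2
= 28 · 0.20842 · 0.0529 = 0.3087152

0.30872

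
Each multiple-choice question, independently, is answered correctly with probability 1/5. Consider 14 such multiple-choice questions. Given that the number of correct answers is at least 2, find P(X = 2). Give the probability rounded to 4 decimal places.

X ~ Binomial(14, 0.20). Want P(X=2 | X≥2) = P(X=2) / P(X≥2).
P(X=2) = C(14,2)·0.20^2·0.80^12 = 0.250139
P(X≥2) = 1 − 0.043980 − 0.153932 = 0.802088
Ratio = 0.250139 / 0.802088 = 0.311860

0.3119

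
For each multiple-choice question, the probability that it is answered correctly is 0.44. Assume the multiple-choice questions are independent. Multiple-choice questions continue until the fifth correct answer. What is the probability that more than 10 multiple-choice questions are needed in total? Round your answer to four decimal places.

0.5304

Needing more than 10 multiple-choice questions ⇔ fewer than 5 successes in the first 10. With X ~ Binomial(10, 0.44), P(Y > 10) = P(X ≤ 4).
  k=0: C(10,0)·0.44^0·0.56^10 = 0.003033
  k=1: C(10,1)·0.44^1·0.56^9 = 0.023831
  k=2: C(10,2)·0.44^2·0.56^8 = 0.084260
  k=3: C(10,3)·0.44^3·0.56^7 = 0.176545
  k=4: C(10,4)·0.44^4·0.56^6 = 0.242749
P(X ≤ 4) = 0.530419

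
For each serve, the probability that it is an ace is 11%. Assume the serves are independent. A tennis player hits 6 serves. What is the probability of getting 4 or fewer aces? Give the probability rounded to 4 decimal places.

0.9999

X ~ Binomial(6, 0.11); P(X ≤ 4) = Σ C(6,k) p^k (1−p)^(6−k) over k:
  k=0: C(6,0)·0.11^0·0.89^6 = 0.496981
  k=1: C(6,1)·0.11^1·0.89^5 = 0.368548
  k=2: C(6,2)·0.11^2·0.89^4 = 0.113877
  k=3: C(6,3)·0.11^3·0.89^3 = 0.018766
  k=4: C(6,4)·0.11^4·0.89^2 = 0.001740
Total = 0.999912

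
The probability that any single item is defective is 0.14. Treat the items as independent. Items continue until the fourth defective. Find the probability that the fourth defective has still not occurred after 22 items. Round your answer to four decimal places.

Needing more than 22 items ⇔ fewer than 4 successes in the first 22. With X ~ Binomial(22, 0.14), P(Y > 22) = P(X ≤ 3).
  k=0: C(22,0)·0.14^0·0.86^22 = 0.036221
  k=1: C(22,1)·0.14^1·0.86^21 = 0.129723
  k=2: C(22,2)·0.14^2·0.86^20 = 0.221736
  k=3: C(22,3)·0.14^3·0.86^19 = 0.240644
P(X ≤ 3) = 0.628325

0.6283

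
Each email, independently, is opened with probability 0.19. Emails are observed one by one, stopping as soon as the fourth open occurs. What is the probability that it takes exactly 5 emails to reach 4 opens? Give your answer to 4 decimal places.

0.0042

Y = trial on which the fourth success occurs; negative binomial, r=4, p=0.19.
P(Y=5) = C(4,3) · p^4 · (1−p)^1
= 4 · 0.0013032 · 0.81 = 0.004222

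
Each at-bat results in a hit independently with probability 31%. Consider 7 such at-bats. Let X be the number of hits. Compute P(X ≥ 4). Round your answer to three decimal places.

X ~ Binomial(7, 0.31); P(X ≥ 4) = Σ C(7,k) p^k (1−p)^(7−k) over k:
  k=4: C(7,4)·0.31^4·0.69^3 = 0.10618
  k=5: C(7,5)·0.31^5·0.69^2 = 0.02862
  k=6: C(7,6)·0.31^6·0.69^1 = 0.00429
  k=7: C(7,7)·0.31^7·0.69^0 = 0.00028
Total = 0.13937

0.139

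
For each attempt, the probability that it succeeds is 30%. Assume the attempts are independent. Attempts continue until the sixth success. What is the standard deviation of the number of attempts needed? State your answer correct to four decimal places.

Y = total attempts until the sixth success; negative binomial with r=6, p=0.30.
SD(Y) = √[r(1−p)/p²] = √(46.666667) = 6.831301

6.8313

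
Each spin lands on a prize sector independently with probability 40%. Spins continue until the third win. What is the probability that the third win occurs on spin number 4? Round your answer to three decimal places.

0.115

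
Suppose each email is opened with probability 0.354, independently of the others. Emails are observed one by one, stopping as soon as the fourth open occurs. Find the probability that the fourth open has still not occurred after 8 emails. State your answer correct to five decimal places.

0.69779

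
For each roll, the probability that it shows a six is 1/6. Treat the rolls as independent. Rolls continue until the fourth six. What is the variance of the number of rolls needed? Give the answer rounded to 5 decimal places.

120.00000

Y = total rolls until the fourth success; negative binomial with r=4, p=0.166667.
Var(Y) = r(1−p)/p² = 4·0.833333 / 0.166667² = 120.0000000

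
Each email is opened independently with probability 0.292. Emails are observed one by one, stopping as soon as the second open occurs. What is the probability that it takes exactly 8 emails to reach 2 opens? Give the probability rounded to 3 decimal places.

0.075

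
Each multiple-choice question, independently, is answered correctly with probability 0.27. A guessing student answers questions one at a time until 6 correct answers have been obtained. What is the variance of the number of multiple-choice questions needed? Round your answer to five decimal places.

Y = total multiple-choice questions until the sixth success; negative binomial with r=6, p=0.27.
Var(Y) = r(1−p)/p² = 6·0.73 / 0.27² = 60.0823045

60.08230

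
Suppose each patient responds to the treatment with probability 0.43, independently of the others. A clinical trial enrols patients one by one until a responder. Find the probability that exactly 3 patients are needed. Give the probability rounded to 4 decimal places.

Geometric (trials to first success), p = 0.43.
P(Y = 3) = (1−p)^2 · p = 0.3249 · 0.43 = 0.139707

0.1397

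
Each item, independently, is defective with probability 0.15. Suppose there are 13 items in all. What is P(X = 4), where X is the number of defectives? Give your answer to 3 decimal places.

0.084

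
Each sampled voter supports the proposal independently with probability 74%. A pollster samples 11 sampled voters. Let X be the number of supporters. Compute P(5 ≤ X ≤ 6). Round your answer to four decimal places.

0.1218

X ~ Binomial(11, 0.74); P(5 ≤ X ≤ 6) = Σ C(11,k) p^k (1−p)^(11−k) over k:
  k=5: C(11,5)·0.74^5·0.26^6 = 0.031669
  k=6: C(11,6)·0.74^6·0.26^5 = 0.090136
Total = 0.121806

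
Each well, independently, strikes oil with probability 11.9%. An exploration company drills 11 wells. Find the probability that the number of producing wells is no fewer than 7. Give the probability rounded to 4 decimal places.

X ~ Binomial(11, 0.119); P(X ≥ 7) = Σ C(11,k) p^k (1−p)^(11−k) over k:
  k=7: C(11,7)·0.119^7·0.881^4 = 0.000067
  k=8: C(11,8)·0.119^8·0.881^3 = 0.000005
  k=9: C(11,9)·0.119^9·0.881^2 = 0.000000
  k=10: C(11,10)·0.119^10·0.881^1 = 0.000000
  k=11: C(11,11)·0.119^11·0.881^0 = 0.000000
Total = 0.000072

0.0001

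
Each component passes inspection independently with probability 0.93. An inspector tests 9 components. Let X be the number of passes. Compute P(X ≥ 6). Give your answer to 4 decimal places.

0.9977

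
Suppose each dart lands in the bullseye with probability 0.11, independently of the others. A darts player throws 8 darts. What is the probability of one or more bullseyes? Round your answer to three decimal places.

P(at least one) = 1 − P(none) = 1 − (1 − 0.11)^8
= 1 − 0.39366 = 0.60634

0.606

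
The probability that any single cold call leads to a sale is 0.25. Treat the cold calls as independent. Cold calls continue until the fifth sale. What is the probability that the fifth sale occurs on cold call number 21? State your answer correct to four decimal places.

Y = trial on which the fifth success occurs; negative binomial, r=5, p=0.25.
P(Y=21) = C(20,4) · p^5 · (1−p)^16
= 4845 · 0.00097656 · 0.010023 = 0.047421

0.0474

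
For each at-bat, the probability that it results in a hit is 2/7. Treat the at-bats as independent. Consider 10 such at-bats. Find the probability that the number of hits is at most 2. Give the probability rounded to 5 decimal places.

0.42177

X ~ Binomial(10, 0.285714); P(X ≤ 2) = Σ C(10,k) p^k (1−p)^(10−k) over k:
  k=0: C(10,0)·0.285714^0·0.714286^10 = 0.0345716
  k=1: C(10,1)·0.285714^1·0.714286^9 = 0.1382865
  k=2: C(10,2)·0.285714^2·0.714286^8 = 0.2489156
Total = 0.4217737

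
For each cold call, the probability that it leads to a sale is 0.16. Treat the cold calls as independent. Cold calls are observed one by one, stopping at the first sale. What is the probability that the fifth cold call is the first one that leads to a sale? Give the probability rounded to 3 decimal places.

0.080

Geometric (trials to first success), p = 0.16.
P(Y = 5) = (1−p)^4 · p = 0.49787 · 0.16 = 0.07966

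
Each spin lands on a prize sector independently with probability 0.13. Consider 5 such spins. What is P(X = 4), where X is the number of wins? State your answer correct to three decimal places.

0.001

X ~ Binomial(n=5, p=0.13).
P(X=4) = C(5,4) · p^4 · (1−p)^1
= 5 · 0.00028561 · 0.87 = 0.00124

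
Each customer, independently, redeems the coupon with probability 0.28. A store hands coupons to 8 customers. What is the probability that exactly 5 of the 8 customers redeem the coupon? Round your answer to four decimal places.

0.0360

X ~ Binomial(n=8, p=0.28).
P(X=5) = C(8,5) · p^5 · (1−p)^3
= 56 · 0.001721 · 0.37325 = 0.035973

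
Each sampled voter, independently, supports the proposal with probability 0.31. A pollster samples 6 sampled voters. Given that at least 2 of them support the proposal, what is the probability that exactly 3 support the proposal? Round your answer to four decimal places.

X ~ Binomial(6, 0.31). Want P(X=3 | X≥2) = P(X=3) / P(X≥2).
P(X=3) = C(6,3)·0.31^3·0.69^3 = 0.195732
P(X≥2) = 1 − 0.107918 − 0.290910 = 0.601172
Ratio = 0.195732 / 0.601172 = 0.325584

0.3256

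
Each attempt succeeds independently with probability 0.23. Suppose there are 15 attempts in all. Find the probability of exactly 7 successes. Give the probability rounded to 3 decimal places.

X ~ Binomial(n=15, p=0.23).
P(X=7) = C(15,7) · p^7 · (1−p)^8
= 6435 · 3.4048e-05 · 0.12357 = 0.02708

0.027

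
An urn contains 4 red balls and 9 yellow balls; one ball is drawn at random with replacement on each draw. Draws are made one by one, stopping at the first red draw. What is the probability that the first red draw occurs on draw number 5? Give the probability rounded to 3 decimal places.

Geometric (trials to first success), p = 0.307692.
P(Y = 5) = (1−p)^4 · p = 0.22972 · 0.307692 = 0.07068

0.071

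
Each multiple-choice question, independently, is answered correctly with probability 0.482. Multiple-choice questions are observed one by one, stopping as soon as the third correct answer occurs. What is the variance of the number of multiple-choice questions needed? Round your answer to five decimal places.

6.68893

Y = total multiple-choice questions until the third success; negative binomial with r=3, p=0.482.
Var(Y) = r(1−p)/p² = 3·0.518 / 0.482² = 6.6889344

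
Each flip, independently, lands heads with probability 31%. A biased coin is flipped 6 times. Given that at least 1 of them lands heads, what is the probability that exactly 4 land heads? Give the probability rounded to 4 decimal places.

X ~ Binomial(6, 0.31). Want P(X=4 | X≥1) = P(X=4) / P(X≥1).
P(X=4) = C(6,4)·0.31^4·0.69^2 = 0.065953
P(X≥1) = 1 − 0.107918 = 0.892082
Ratio = 0.065953 / 0.892082 = 0.073932

0.0739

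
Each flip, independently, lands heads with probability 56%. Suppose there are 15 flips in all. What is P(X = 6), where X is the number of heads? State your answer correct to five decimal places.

0.09541

X ~ Binomial(n=15, p=0.56).
P(X=6) = C(15,6) · p^6 · (1−p)^9
= 5005 · 0.030841 · 0.00061812 = 0.0954127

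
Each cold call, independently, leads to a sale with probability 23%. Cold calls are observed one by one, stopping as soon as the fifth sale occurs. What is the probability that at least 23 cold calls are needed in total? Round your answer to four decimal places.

0.4057

Needing more than 22 cold calls ⇔ fewer than 5 successes in the first 22. With X ~ Binomial(22, 0.23), P(Y > 22) = P(X ≤ 4).
  k=0: C(22,0)·0.23^0·0.77^22 = 0.003183
  k=1: C(22,1)·0.23^1·0.77^21 = 0.020915
  k=2: C(22,2)·0.23^2·0.77^20 = 0.065597
  k=3: C(22,3)·0.23^3·0.77^19 = 0.130626
  k=4: C(22,4)·0.23^4·0.77^18 = 0.185336
P(X ≤ 4) = 0.405655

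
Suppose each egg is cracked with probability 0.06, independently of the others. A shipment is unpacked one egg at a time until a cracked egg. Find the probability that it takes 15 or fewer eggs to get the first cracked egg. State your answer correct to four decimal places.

0.6047

Y = number of eggs to the first success; geometric, p = 0.06.
P(Y ≤ 15) = 1 − (1−p)^15 = 1 − 0.395292 = 0.604708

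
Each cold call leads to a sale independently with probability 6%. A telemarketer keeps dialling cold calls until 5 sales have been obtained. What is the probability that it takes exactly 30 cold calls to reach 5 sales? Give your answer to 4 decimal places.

Y = trial on which the fifth success occurs; negative binomial, r=5, p=0.06.
P(Y=30) = C(29,4) · p^5 · (1−p)^25
= 23751 · 7.776e-07 · 0.21291 = 0.003932

0.0039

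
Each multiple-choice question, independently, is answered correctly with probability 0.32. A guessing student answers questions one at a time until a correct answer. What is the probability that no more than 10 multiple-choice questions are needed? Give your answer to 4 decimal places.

Y = number of multiple-choice questions to the first success; geometric, p = 0.32.
P(Y ≤ 10) = 1 − (1−p)^10 = 1 − 0.021139 = 0.978861

0.9789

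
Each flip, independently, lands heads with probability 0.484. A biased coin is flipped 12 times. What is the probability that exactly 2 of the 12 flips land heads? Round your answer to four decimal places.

X ~ Binomial(n=12, p=0.484).
P(X=2) = C(12,2) · p^2 · (1−p)^10
= 66 · 0.23426 · 0.0013381 = 0.020689

0.0207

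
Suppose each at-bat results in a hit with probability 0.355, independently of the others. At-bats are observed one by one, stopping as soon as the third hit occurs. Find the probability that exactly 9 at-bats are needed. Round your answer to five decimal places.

Y = trial on which the third success occurs; negative binomial, r=3, p=0.355.
P(Y=9) = C(8,2) · p^3 · (1−p)^6
= 28 · 0.044739 · 0.072004 = 0.0901989

0.09020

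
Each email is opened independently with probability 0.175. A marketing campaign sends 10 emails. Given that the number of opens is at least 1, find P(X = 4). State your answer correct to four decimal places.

0.0727

X ~ Binomial(10, 0.175). Want P(X=4 | X≥1) = P(X=4) / P(X≥1).
P(X=4) = C(10,4)·0.175^4·0.825^6 = 0.062101
P(X≥1) = 1 − 0.146063 = 0.853937
Ratio = 0.062101 / 0.853937 = 0.072723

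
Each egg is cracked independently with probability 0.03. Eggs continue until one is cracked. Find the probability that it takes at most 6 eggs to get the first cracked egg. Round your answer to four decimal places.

Y = number of eggs to the first success; geometric, p = 0.03.
P(Y ≤ 6) = 1 − (1−p)^6 = 1 − 0.832972 = 0.167028

0.1670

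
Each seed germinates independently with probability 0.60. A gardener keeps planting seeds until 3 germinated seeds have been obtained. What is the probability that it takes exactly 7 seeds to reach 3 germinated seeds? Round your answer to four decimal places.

Y = trial on which the third success occurs; negative binomial, r=3, p=0.60.
P(Y=7) = C(6,2) · p^3 · (1−p)^4
= 15 · 0.216 · 0.0256 = 0.082944

0.0829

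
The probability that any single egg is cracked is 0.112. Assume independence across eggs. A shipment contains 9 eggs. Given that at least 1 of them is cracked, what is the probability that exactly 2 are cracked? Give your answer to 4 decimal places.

X ~ Binomial(9, 0.112). Want P(X=2 | X≥1) = P(X=2) / P(X≥1).
P(X=2) = C(9,2)·0.112^2·0.888^7 = 0.196621
P(X≥1) = 1 − 0.343334 = 0.656666
Ratio = 0.196621 / 0.656666 = 0.299423

0.2994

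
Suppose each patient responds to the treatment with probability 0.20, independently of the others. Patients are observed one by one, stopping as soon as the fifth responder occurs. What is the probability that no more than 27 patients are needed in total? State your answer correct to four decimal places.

Finishing within 27 patients ⇔ at least 5 successes in the first 27. With X ~ Binomial(27, 0.20), P(Y ≤ 27) = 1 − P(X ≤ 4).
  k=0: C(27,0)·0.20^0·0.80^27 = 0.002418
  k=1: C(27,1)·0.20^1·0.80^26 = 0.016320
  k=2: C(27,2)·0.20^2·0.80^25 = 0.053042
  k=3: C(27,3)·0.20^3·0.80^24 = 0.110503
  k=4: C(27,4)·0.20^4·0.80^23 = 0.165755
1 − 0.348038 = 0.651962

0.6520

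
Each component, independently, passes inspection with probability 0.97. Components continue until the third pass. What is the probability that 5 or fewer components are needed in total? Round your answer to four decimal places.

0.9997

Finishing within 5 components ⇔ at least 3 successes in the first 5. With X ~ Binomial(5, 0.97), P(Y ≤ 5) = 1 − P(X ≤ 2).
  k=0: C(5,0)·0.97^0·0.03^5 = 0.000000
  k=1: C(5,1)·0.97^1·0.03^4 = 0.000004
  k=2: C(5,2)·0.97^2·0.03^3 = 0.000254
1 − 0.000258 = 0.999742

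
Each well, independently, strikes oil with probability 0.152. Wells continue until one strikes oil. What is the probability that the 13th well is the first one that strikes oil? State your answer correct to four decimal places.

0.0210

Geometric (trials to first success), p = 0.152.
P(Y = 13) = (1−p)^12 · p = 0.13828 · 0.152 = 0.021018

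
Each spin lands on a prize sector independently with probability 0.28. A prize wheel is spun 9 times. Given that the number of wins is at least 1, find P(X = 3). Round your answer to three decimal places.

0.271

X ~ Binomial(9, 0.28). Want P(X=3 | X≥1) = P(X=3) / P(X≥1).
P(X=3) = C(9,3)·0.28^3·0.72^6 = 0.25689
P(X≥1) = 1 − 0.05200 = 0.94800
Ratio = 0.25689 / 0.94800 = 0.27098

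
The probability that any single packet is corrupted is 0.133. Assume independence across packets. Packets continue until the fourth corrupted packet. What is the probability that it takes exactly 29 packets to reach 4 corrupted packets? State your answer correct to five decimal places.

Y = trial on which the fourth success occurs; negative binomial, r=4, p=0.133.
P(Y=29) = C(28,3) · p^4 · (1−p)^25
= 3276 · 0.0003129 · 0.028215 = 0.0289220

0.02892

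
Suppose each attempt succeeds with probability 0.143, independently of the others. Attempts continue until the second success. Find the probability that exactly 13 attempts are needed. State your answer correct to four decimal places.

0.0449

Y = trial on which the second success occurs; negative binomial, r=2, p=0.143.
P(Y=13) = C(12,1) · p^2 · (1−p)^11
= 12 · 0.020449 · 0.18314 = 0.044941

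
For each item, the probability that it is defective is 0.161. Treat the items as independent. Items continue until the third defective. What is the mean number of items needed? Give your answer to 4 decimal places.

Y = total items until the third success; negative binomial with r=3, p=0.161.
E[Y] = r / p = 3 / 0.161 = 18.633540

18.6335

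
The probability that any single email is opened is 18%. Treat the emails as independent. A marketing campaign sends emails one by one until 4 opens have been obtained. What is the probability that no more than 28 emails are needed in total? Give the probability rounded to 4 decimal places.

0.7682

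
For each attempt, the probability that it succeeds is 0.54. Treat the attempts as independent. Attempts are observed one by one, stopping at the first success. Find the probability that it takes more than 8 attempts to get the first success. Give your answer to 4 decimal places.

Y = number of attempts to the first success; geometric, p = 0.54.
P(Y > 8) = P(first 8 all fail) = (1−p)^8 = 0.002005

0.0020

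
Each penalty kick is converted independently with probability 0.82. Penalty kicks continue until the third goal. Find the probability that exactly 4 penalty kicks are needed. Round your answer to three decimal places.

Y = trial on which the third success occurs; negative binomial, r=3, p=0.82.
P(Y=4) = C(3,2) · p^3 · (1−p)^1
= 3 · 0.55137 · 0.18 = 0.29774

0.298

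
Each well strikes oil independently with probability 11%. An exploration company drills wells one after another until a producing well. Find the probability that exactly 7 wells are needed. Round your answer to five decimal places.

0.05467

Geometric (trials to first success), p = 0.11.
P(Y = 7) = (1−p)^6 · p = 0.49698 · 0.11 = 0.0546679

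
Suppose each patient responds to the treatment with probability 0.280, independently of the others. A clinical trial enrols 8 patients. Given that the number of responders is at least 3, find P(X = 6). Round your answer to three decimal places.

0.018

X ~ Binomial(8, 0.28). Want P(X=6 | X≥3) = P(X=6) / P(X≥3).
P(X=6) = C(8,6)·0.28^6·0.72^2 = 0.00699
P(X≥3) = 1 − 0.07222 − 0.22469 − 0.30582 = 0.39727
Ratio = 0.00699 / 0.39727 = 0.01761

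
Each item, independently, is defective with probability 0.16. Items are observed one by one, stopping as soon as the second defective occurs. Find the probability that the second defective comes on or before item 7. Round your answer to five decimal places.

Finishing within 7 items ⇔ at least 2 successes in the first 7. With X ~ Binomial(7, 0.16), P(Y ≤ 7) = 1 − P(X ≤ 1).
  k=0: C(7,0)·0.16^0·0.84^7 = 0.2950903
  k=1: C(7,1)·0.16^1·0.84^6 = 0.3934538
1 − 0.6885441 = 0.3114559

0.31146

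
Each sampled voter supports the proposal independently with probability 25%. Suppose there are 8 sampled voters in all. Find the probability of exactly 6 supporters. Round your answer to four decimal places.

X ~ Binomial(n=8, p=0.25).
P(X=6) = C(8,6) · p^6 · (1−p)^2
= 28 · 0.00024414 · 0.5625 = 0.003845

0.0038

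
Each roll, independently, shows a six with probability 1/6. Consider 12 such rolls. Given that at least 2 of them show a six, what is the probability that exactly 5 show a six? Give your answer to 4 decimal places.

X ~ Binomial(12, 0.166667). Want P(X=5 | X≥2) = P(X=5) / P(X≥2).
P(X=5) = C(12,5)·0.166667^5·0.833333^7 = 0.028425
P(X≥2) = 1 − 0.112157 − 0.269176 = 0.618667
Ratio = 0.028425 / 0.618667 = 0.045946

0.0459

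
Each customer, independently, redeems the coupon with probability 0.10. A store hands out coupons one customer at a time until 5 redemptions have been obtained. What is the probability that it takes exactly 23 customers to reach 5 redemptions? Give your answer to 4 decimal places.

0.0110

Y = trial on which the fifth success occurs; negative binomial, r=5, p=0.10.
P(Y=23) = C(22,4) · p^5 · (1−p)^18
= 7315 · 1e-05 · 0.15009 = 0.010979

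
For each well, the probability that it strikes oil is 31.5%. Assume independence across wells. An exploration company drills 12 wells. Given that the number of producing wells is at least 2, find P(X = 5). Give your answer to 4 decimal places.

0.1868

X ~ Binomial(12, 0.315). Want P(X=5 | X≥2) = P(X=5) / P(X≥2).
P(X=5) = C(12,5)·0.315^5·0.685^7 = 0.173825
P(X≥2) = 1 − 0.010673 − 0.058896 = 0.930431
Ratio = 0.173825 / 0.930431 = 0.186822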